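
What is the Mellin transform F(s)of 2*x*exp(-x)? 2*gamma(s + 1)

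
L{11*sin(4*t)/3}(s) 44/(3*(s^2+16))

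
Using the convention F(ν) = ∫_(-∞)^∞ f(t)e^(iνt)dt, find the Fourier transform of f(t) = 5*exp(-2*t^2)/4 5*sqrt(2)*sqrt(pi)*exp(-ν^2/8)/8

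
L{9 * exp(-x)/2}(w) 9/(2 * (w+1))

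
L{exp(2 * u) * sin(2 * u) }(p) 2/((p - 2) ^2+4) 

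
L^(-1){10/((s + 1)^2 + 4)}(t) 5 * exp(-t) * sin(2 * t)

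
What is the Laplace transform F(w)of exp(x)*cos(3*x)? (w - 1)/((w - 1)^2 + 9)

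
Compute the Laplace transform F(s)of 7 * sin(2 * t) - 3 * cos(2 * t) 14/(s^2 + 4) - 3 * s/(s^2 + 4)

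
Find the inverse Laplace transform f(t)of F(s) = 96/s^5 4 * t^4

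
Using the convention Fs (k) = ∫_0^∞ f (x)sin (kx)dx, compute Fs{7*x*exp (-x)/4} 7*k/ (2*(k^2 + 1)^2)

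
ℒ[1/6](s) 1/(6 * s)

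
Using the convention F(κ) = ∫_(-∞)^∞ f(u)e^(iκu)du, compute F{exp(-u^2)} sqrt(pi)*exp(-κ^2/4)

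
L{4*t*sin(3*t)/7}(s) 24*s/(7*(s^2 + 9)^2)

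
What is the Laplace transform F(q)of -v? -1/q^2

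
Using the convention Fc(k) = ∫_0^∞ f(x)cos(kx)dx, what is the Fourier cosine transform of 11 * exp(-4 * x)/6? 22/(3 * (k^2 + 16))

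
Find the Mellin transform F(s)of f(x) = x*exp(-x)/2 gamma(s + 1)/2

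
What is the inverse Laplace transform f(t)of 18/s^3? 9 * t^2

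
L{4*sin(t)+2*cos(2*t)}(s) 2*s/(s^2+4)+4/(s^2+1)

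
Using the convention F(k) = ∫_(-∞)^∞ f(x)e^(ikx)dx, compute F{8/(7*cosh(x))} 8*pi/(7*cosh(pi*k/2))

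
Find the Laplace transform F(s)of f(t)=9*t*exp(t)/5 9/(5*(s - 1)^2)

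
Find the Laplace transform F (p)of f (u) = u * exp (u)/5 1/ (5 * (p - 1)^2)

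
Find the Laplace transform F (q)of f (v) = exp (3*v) 1/ (q - 3)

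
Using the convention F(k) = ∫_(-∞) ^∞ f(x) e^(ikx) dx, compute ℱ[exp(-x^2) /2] sqrt(pi)*exp(-k^2/4) /2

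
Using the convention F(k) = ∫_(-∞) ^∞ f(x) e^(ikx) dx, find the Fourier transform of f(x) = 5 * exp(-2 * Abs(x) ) 20/(k^2+4) 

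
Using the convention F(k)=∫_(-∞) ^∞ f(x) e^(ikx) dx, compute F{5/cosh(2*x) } 5*pi/(2*cosh(pi*k/4) ) 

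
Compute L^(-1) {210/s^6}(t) 7*t^5/4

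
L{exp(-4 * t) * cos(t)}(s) (s + 4)/((s + 4)^2 + 1)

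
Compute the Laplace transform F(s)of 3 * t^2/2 3/s^3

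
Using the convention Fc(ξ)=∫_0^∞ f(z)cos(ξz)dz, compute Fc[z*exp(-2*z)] (4 - ξ^2)/(ξ^2 + 4)^2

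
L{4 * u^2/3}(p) 8/(3 * p^3)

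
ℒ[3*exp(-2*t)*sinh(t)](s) 3/((s+2) ^2-1) 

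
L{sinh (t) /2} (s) 1/ (2*(s^2-1) ) 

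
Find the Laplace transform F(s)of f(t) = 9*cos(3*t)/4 9*s/(4*(s^2 + 9))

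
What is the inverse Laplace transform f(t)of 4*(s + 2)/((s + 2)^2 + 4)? 4*exp(-2*t)*cos(2*t)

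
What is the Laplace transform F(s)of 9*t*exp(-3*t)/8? 9/(8*(s + 3)^2)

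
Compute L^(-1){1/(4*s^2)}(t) t/4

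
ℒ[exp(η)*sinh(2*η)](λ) 2/((λ - 1)^2 - 4)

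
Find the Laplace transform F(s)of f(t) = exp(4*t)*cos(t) (s - 4)/((s - 4)^2+1)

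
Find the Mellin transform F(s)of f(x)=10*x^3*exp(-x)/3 10*gamma(s + 3)/3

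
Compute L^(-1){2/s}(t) 2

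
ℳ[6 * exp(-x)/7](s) 6 * gamma(s)/7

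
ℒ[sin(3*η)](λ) 3/(λ^2 + 9)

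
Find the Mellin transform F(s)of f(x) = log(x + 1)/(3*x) -pi*csc(pi*s)/(3*s - 3)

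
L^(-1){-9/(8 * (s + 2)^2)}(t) -9 * t * exp(-2 * t)/8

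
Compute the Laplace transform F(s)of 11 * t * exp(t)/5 11/(5 * (s - 1)^2)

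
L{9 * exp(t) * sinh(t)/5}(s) 9/(5 * s * (s - 2))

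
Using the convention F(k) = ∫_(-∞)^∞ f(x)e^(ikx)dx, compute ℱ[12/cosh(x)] 12 * pi/cosh(pi * k/2)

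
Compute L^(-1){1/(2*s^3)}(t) t^2/4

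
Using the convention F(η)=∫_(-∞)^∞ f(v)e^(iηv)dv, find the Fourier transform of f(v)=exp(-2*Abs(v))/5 4/(5*(η^2 + 4))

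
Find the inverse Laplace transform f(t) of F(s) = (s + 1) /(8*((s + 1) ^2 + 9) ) exp(-t)*cos(3*t) /8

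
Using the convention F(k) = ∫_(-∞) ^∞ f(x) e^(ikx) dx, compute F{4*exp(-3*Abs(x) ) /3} 8/(k^2 + 9) 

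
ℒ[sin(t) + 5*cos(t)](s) 5*s/(s^2 + 1) + 1/(s^2 + 1)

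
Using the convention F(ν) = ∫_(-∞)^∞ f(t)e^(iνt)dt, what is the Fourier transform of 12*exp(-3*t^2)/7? 4*sqrt(3)*sqrt(pi)*exp(-ν^2/12)/7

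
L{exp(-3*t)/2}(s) 1/(2*(s + 3))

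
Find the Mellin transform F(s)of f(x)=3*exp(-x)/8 3*gamma(s)/8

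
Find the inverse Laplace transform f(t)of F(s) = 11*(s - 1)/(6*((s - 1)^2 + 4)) 11*exp(t)*cos(2*t)/6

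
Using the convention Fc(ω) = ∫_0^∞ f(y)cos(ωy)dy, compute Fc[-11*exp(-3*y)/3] -11/(ω^2 + 9)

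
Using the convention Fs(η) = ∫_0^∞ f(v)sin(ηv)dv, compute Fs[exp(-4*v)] η/(η^2 + 16)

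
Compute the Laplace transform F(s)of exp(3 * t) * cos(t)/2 (s - 3)/(2 * ((s - 3)^2 + 1))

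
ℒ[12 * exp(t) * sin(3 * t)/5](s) 36/(5 * ((s - 1)^2 + 9))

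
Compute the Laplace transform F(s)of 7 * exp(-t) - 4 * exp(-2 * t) 7/(s + 1) - 4/(s + 2)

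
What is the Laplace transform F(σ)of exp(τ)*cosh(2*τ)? (σ - 1)/((σ - 1)^2 - 4)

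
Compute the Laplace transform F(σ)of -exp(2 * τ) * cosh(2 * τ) (2 - σ)/(σ * (σ - 4))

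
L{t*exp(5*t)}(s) (s - 5)^(-2)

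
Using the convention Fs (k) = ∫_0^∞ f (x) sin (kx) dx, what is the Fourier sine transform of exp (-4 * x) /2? k/ (2 * (k^2 + 16) ) 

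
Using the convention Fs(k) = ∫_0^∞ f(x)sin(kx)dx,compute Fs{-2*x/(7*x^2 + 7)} -pi*exp(-k)/7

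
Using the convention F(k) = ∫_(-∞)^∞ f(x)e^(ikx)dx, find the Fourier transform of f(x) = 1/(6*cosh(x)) pi/(6*cosh(pi*k/2))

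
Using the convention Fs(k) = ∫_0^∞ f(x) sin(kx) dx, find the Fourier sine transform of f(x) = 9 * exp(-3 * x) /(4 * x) 9 * atan(k/3) /4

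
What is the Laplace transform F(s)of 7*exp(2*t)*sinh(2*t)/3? 14/(3*s*(s - 4))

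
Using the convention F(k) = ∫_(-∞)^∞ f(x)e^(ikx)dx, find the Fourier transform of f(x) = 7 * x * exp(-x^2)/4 7 * I * sqrt(pi) * k * exp(-k^2/4)/8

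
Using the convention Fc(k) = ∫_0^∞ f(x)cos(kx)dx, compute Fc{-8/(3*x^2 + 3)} -4*pi*exp(-k)/3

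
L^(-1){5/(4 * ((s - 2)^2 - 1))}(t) 5 * exp(2 * t) * sinh(t)/4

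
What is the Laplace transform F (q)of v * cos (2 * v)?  (q^2 - 4)/ (q^2+4)^2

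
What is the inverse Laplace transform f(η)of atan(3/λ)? sin(3*η)/η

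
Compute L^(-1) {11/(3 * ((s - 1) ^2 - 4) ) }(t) 11 * exp(t) * sinh(2 * t) /6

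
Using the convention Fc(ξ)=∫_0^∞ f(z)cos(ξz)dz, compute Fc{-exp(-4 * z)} -4/(ξ^2+16)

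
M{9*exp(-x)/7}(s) 9*gamma(s)/7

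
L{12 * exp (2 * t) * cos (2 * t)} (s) 12 * (s - 2)/ ( (s - 2)^2+4)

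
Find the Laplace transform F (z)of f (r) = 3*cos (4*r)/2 3*z/ (2*(z^2+16))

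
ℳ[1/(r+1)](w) pi * csc(pi * w)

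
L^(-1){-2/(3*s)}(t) -2/3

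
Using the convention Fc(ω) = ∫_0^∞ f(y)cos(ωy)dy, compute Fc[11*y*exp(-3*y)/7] 11*(9 - ω^2)/(7*(ω^2 + 9)^2)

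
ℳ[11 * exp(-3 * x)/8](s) 11 * gamma(s)/(8 * 3^s)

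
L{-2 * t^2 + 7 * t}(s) 7/s^2 - 4/s^3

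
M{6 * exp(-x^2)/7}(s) 3 * gamma(s/2)/7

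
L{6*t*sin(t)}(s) 12*s/(s^2 + 1)^2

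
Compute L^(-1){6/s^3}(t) 3*t^2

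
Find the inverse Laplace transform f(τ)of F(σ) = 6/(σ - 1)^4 τ^3*exp(τ)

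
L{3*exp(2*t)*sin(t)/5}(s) 3/(5*((s - 2)^2 + 1))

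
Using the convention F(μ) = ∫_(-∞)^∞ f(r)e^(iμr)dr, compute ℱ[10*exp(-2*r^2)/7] 5*sqrt(2)*sqrt(pi)*exp(-μ^2/8)/7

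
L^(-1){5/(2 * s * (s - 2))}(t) 5 * exp(t) * sinh(t)/2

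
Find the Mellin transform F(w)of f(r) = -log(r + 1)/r pi * csc(pi * w)/(w - 1)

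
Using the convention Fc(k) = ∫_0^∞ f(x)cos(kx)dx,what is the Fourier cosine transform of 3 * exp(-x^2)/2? 3 * sqrt(pi) * exp(-k^2/4)/4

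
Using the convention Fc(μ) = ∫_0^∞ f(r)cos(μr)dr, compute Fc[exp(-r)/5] 1/(5 * (μ^2 + 1))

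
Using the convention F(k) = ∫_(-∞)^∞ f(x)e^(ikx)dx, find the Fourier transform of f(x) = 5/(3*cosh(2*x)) 5*pi/(6*cosh(pi*k/4))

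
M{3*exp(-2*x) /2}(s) 3*gamma(s) /(2*2^s) 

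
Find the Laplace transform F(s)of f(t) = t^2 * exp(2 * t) 2/(s - 2)^3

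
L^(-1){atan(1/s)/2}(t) sin(t)/(2 * t)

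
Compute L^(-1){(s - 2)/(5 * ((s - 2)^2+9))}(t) exp(2 * t) * cos(3 * t)/5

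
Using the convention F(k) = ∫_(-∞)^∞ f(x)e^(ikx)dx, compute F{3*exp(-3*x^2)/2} sqrt(3)*sqrt(pi)*exp(-k^2/12)/2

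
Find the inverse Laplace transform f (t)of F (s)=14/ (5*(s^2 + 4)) 7*sin (2*t)/5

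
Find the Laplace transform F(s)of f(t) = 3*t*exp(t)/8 3/(8*(s - 1)^2)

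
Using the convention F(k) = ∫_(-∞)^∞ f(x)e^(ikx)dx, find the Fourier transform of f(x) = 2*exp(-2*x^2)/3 sqrt(2)*sqrt(pi)*exp(-k^2/8)/3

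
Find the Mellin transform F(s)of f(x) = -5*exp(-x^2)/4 -5*gamma(s/2)/8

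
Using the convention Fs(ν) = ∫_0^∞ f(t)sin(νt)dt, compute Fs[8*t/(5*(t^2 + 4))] 4*pi*exp(-2*ν)/5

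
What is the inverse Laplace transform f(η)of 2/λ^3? η^2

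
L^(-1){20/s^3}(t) 10 * t^2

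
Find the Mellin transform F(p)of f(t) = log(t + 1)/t -pi*csc(pi*p)/(p - 1)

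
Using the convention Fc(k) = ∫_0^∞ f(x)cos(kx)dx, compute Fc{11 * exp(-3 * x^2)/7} 11 * sqrt(3) * sqrt(pi) * exp(-k^2/12)/42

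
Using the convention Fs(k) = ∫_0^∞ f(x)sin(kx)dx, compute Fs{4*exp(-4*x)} 4*k/(k^2 + 16)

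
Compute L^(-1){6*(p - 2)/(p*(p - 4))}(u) 6*exp(2*u)*cosh(2*u)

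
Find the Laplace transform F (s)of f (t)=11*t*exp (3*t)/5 11/ (5*(s - 3)^2)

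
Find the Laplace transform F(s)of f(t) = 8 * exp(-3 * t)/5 8/(5 * (s + 3))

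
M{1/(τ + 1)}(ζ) pi*csc(pi*ζ)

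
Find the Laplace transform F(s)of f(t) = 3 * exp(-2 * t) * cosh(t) 3 * (s + 2)/((s + 2)^2-1)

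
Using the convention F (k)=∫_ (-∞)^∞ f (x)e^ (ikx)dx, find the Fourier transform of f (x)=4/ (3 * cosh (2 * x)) 2 * pi/ (3 * cosh (pi * k/4))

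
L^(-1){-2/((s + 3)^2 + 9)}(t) -2*exp(-3*t)*sin(3*t)/3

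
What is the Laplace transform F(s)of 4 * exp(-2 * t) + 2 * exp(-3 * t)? 2/(s + 3) + 4/(s + 2)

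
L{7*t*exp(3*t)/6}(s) 7/(6*(s - 3)^2)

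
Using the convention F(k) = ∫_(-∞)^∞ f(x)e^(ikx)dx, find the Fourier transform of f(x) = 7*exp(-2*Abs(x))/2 14/(k^2 + 4)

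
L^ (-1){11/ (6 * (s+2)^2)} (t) 11 * t * exp (-2 * t)/6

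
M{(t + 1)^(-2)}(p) (-pi*p + pi)/sin(pi*p)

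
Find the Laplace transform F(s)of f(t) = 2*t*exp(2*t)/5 2/(5*(s - 2)^2)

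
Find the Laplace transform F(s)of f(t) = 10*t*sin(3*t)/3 20*s/(s^2+9)^2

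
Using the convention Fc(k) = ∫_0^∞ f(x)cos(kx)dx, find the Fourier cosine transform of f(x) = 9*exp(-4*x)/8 9/(2*(k^2 + 16))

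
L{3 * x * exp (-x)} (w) 3/ (w+1)^2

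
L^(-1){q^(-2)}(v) v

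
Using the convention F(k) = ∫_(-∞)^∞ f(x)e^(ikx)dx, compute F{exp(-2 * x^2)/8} sqrt(2) * sqrt(pi) * exp(-k^2/8)/16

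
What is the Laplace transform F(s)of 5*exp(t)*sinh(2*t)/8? 5/(4*((s - 1)^2 - 4))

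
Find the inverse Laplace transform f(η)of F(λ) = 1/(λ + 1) exp(-η)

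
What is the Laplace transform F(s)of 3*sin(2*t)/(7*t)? 3*atan(2/s)/7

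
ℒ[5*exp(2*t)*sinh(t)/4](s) 5/(4*((s - 2)^2-1))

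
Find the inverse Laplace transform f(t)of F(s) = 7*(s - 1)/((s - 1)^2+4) 7*exp(t)*cos(2*t)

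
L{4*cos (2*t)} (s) 4*s/ (s^2 + 4)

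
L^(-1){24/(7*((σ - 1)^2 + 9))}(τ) 8*exp(τ)*sin(3*τ)/7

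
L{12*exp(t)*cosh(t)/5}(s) 12*(s - 1)/(5*s*(s - 2))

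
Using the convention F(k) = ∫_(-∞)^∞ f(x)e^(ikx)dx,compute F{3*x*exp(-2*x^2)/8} 3*sqrt(2)*I*sqrt(pi)*k*exp(-k^2/8)/64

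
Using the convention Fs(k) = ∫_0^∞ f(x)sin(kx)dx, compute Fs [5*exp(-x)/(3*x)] 5*atan(k)/3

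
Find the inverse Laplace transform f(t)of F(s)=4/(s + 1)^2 4*t*exp(-t)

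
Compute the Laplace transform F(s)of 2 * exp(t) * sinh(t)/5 2/(5 * s * (s - 2))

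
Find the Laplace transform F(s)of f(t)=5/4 5/(4 * s)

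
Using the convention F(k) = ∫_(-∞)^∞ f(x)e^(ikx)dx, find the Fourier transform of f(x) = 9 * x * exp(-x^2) 9 * I * sqrt(pi) * k * exp(-k^2/4)/2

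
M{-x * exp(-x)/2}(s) -gamma(s + 1)/2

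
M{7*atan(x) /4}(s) -7*pi*sec(pi*s/2) /(8*s) 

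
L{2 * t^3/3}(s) 4/s^4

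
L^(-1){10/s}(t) 10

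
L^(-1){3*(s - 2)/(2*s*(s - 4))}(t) 3*exp(2*t)*cosh(2*t)/2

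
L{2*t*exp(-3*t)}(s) 2/(s + 3)^2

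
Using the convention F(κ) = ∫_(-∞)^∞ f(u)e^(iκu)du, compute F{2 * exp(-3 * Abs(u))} 12/(κ^2 + 9)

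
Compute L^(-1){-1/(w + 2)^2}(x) -x * exp(-2 * x)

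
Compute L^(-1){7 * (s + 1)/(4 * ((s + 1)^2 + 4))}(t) 7 * exp(-t) * cos(2 * t)/4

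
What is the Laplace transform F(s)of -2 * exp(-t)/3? -2/(3 * s + 3)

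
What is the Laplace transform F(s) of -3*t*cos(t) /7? 3*(1 - s^2) /(7*(s^2 + 1) ^2) 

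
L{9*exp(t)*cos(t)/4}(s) 9*(s - 1)/(4*((s - 1)^2+1))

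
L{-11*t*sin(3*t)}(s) -66*s/(s^2 + 9)^2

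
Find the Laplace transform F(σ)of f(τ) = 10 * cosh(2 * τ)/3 10 * σ/(3 * (σ^2 - 4))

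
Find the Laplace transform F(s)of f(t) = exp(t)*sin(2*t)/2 1/((s - 1)^2 + 4)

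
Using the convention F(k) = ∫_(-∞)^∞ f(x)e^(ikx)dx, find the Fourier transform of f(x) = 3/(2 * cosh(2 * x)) 3 * pi/(4 * cosh(pi * k/4))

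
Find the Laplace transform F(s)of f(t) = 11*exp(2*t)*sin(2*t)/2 11/((s - 2)^2+4)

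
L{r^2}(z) 2/z^3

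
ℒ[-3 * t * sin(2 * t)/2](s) -6 * s/(s^2 + 4)^2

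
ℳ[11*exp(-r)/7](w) 11*gamma(w)/7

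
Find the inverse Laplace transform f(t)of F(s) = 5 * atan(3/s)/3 5 * sin(3 * t)/(3 * t)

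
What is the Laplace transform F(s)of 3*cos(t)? 3*s/(s^2 + 1)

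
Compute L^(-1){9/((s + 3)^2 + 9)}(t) 3*exp(-3*t)*sin(3*t)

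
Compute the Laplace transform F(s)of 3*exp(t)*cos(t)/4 3*(s - 1)/(4*((s - 1)^2+1))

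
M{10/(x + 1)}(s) 10*pi*csc(pi*s)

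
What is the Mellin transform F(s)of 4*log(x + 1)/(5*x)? -4*pi*csc(pi*s)/(5*s - 5)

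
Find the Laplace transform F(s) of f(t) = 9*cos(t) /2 9*s/(2*(s^2 + 1) ) 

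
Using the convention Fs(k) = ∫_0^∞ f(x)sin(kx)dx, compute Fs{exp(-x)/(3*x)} atan(k)/3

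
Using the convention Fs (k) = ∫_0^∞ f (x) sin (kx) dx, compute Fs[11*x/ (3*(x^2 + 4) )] 11*pi*exp (-2*k) /6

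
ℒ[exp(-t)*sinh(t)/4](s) 1/(4*s*(s + 2))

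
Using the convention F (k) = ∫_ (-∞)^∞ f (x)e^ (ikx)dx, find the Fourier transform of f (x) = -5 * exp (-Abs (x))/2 -5/ (k^2+1)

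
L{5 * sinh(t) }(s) 5/(s^2 - 1) 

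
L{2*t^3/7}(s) 12/(7*s^4)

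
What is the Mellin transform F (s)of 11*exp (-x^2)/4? 11*gamma (s/2)/8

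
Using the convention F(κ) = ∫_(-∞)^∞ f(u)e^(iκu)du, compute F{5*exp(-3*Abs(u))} 30/(κ^2 + 9)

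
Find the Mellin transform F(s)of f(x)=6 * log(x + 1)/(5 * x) -6 * pi * csc(pi * s)/(5 * s - 5)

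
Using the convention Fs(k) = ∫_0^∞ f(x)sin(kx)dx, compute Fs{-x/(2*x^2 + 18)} -pi*exp(-3*k)/4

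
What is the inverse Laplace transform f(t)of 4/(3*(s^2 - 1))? 4*sinh(t)/3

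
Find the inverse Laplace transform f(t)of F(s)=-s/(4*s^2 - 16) -cosh(2*t)/4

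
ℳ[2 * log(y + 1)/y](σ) -2 * pi * csc(pi * σ)/(σ - 1)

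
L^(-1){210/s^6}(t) 7*t^5/4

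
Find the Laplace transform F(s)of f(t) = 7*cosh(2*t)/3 7*s/(3*(s^2 - 4))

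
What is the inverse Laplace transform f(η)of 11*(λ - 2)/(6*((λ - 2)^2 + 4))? 11*exp(2*η)*cos(2*η)/6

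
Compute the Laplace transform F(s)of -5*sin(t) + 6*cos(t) 6*s/(s^2 + 1) - 5/(s^2 + 1)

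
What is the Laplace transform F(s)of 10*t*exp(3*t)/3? 10/(3*(s - 3)^2)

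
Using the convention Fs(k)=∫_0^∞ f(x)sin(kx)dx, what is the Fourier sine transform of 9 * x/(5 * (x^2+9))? 9 * pi * exp(-3 * k)/10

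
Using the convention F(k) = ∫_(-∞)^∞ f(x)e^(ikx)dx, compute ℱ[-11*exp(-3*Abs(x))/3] -22/(k^2 + 9)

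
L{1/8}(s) 1/(8 * s)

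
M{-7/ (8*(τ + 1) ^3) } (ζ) -7*pi*(ζ - 2)*(ζ - 1) / (16*sin (pi*ζ) ) 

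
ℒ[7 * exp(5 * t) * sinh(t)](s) 7/((s - 5)^2-1)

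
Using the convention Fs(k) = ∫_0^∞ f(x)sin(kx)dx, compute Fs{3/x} 3*pi/2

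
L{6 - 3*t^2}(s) 6/s - 6/s^3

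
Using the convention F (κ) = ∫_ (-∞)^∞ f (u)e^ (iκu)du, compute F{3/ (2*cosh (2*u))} 3*pi/ (4*cosh (pi*κ/4))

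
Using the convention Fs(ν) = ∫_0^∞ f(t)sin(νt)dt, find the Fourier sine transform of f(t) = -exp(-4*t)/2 -ν/(2*ν^2+32)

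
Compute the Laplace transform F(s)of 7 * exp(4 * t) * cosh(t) 7 * (s - 4)/((s - 4)^2 - 1)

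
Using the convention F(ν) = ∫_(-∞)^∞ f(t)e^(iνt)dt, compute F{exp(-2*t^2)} sqrt(2)*sqrt(pi)*exp(-ν^2/8)/2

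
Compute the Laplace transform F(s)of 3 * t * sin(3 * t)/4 9 * s/(2 * (s^2 + 9)^2)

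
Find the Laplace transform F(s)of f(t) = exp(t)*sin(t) 1/((s - 1)^2 + 1)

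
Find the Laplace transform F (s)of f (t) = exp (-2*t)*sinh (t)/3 1/ (3*( (s+2)^2 - 1))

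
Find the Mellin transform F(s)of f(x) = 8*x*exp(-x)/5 8*gamma(s + 1)/5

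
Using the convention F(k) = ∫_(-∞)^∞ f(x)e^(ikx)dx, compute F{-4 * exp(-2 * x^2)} -2 * sqrt(2) * sqrt(pi) * exp(-k^2/8)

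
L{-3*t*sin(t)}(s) -6*s/(s^2 + 1)^2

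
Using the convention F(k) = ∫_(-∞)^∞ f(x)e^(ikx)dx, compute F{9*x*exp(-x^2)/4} 9*I*sqrt(pi)*k*exp(-k^2/4)/8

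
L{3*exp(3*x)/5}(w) 3/(5*(w - 3))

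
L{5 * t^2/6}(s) 5/(3 * s^3)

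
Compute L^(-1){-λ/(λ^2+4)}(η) -cos(2*η)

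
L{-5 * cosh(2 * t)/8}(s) -5 * s/(8 * s^2 - 32)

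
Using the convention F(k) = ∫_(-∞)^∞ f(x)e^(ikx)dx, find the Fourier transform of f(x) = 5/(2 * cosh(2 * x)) 5 * pi/(4 * cosh(pi * k/4))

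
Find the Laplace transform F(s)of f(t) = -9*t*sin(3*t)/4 -27*s/(2*(s^2 + 9)^2)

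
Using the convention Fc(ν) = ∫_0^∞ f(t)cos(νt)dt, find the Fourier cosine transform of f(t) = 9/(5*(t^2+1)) 9*pi*exp(-ν)/10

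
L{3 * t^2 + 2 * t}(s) 6/s^3 + 2/s^2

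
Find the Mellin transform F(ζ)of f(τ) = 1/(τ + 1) pi*csc(pi*ζ)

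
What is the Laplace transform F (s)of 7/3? 7/ (3*s)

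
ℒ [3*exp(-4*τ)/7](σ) 3/(7*(σ+4))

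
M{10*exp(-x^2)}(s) 5*gamma(s/2)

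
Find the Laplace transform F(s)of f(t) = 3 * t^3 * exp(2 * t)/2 9/(s - 2)^4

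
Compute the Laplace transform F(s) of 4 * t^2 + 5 5/s + 8/s^3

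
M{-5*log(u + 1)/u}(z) 5*pi*csc(pi*z)/(z - 1)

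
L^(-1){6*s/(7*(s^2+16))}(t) 6*cos(4*t)/7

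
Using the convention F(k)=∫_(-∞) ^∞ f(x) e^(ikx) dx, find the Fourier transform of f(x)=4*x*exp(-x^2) 2*I*sqrt(pi)*k*exp(-k^2/4) 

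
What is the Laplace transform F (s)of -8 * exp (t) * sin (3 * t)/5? -24/ (5 * (s - 1)^2 + 45)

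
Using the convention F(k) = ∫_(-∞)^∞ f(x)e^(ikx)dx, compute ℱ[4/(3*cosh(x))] 4*pi/(3*cosh(pi*k/2))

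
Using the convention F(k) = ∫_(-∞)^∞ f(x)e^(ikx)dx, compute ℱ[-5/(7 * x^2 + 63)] -5 * pi * exp(-3 * Abs(k))/21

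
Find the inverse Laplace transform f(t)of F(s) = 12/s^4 2*t^3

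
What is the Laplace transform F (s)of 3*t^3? 18/s^4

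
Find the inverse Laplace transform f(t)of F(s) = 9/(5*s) 9/5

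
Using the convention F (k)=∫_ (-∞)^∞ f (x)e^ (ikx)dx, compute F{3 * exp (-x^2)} 3 * sqrt (pi) * exp (-k^2/4)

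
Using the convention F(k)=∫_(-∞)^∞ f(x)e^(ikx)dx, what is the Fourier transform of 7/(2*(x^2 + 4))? 7*pi*exp(-2*Abs(k))/4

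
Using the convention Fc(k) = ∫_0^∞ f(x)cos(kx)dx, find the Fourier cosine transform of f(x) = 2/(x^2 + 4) pi*exp(-2*k)/2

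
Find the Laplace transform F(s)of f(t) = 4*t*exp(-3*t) 4/(s+3)^2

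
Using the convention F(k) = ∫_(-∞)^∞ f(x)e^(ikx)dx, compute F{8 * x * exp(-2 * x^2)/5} sqrt(2) * I * sqrt(pi) * k * exp(-k^2/8)/5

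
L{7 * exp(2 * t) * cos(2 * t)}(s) 7 * (s - 2)/((s - 2)^2 + 4)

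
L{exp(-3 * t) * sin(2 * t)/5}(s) 2/(5 * ((s + 3)^2 + 4))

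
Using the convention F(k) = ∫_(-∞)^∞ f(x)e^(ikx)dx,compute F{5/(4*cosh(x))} 5*pi/(4*cosh(pi*k/2))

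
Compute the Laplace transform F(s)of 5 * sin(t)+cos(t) s/(s^2+1)+5/(s^2+1)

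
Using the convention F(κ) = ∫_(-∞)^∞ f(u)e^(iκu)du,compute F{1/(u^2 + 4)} pi*exp(-2*Abs(κ))/2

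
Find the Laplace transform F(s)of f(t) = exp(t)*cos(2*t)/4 (s - 1)/(4*((s - 1)^2 + 4))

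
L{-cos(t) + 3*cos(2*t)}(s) 3*s/(s^2 + 4)- s/(s^2 + 1)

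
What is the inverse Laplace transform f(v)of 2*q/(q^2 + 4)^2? v*sin(2*v)/2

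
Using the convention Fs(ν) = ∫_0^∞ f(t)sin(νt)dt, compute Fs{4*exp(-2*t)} 4*ν/(ν^2 + 4)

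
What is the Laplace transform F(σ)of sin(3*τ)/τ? atan(3/σ)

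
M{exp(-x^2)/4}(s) gamma(s/2)/8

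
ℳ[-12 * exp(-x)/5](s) -12 * gamma(s)/5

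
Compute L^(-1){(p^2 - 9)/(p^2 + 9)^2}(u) u * cos(3 * u)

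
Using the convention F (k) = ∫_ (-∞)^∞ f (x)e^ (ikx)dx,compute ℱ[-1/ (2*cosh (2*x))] -pi/ (4*cosh (pi*k/4))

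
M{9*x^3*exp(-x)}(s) 9*gamma(s + 3)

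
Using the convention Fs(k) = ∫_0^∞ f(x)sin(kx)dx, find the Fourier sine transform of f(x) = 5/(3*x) 5*pi/6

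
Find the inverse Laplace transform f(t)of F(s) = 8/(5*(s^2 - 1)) 8*sinh(t)/5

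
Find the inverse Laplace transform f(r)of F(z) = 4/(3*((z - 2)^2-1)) 4*exp(2*r)*sinh(r)/3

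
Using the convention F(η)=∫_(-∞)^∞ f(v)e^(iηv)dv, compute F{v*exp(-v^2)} I*sqrt(pi)*η*exp(-η^2/4)/2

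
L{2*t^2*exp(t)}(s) 4/(s - 1)^3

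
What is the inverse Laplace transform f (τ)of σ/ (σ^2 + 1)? cos (τ)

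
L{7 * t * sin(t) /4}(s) 7 * s/(2 * (s^2 + 1) ^2) 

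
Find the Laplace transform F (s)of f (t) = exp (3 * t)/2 1/ (2 * (s - 3))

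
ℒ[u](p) p^(-2)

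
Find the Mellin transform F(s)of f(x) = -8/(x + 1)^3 -4*pi*(s - 2)*(s - 1)/sin(pi*s)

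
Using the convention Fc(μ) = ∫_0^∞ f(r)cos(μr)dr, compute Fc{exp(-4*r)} 4/(μ^2+16)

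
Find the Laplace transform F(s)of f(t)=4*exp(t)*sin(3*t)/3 4/((s - 1)^2 + 9)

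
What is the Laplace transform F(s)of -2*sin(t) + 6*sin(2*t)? 12/(s^2 + 4) - 2/(s^2 + 1)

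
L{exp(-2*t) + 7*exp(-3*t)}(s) 7/(s + 3) + 1/(s + 2)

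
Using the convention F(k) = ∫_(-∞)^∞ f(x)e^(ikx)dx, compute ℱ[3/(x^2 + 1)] 3*pi*exp(-Abs(k))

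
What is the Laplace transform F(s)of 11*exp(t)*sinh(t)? 11/(s*(s - 2))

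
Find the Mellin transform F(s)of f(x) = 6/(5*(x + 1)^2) -6*pi*(s - 1)/(5*sin(pi*s))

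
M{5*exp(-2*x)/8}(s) 5*gamma(s)/(8*2^s)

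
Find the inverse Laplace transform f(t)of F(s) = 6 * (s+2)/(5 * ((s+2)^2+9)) 6 * exp(-2 * t) * cos(3 * t)/5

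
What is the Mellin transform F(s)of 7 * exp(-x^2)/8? 7 * gamma(s/2)/16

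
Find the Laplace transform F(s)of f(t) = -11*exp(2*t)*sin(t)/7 -11/(7*(s - 2)^2 + 7)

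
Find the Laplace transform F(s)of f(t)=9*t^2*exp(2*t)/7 18/(7*(s - 2)^3)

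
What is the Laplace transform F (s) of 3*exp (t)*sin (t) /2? 3/ (2*( (s - 1) ^2 + 1) ) 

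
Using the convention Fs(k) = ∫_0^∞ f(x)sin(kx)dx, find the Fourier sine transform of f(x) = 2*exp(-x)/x 2*atan(k)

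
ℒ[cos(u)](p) p/(p^2 + 1)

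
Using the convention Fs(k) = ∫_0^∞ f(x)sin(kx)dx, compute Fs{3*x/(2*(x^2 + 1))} 3*pi*exp(-k)/4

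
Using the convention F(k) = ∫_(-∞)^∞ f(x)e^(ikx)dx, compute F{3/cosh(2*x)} 3*pi/(2*cosh(pi*k/4))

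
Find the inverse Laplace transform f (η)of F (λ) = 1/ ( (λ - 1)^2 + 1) exp (η)*sin (η)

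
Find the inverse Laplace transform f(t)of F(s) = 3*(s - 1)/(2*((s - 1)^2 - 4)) 3*exp(t)*cosh(2*t)/2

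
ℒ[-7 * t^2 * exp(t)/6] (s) -7/(3 * (s - 1)^3)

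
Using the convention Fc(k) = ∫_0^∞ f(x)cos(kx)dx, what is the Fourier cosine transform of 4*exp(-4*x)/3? 16/(3*(k^2 + 16))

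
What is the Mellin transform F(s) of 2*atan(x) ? -pi*sec(pi*s/2) /s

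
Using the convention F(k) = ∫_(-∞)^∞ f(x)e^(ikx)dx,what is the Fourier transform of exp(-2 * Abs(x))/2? 2/(k^2 + 4)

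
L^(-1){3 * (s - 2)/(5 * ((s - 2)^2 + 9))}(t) 3 * exp(2 * t) * cos(3 * t)/5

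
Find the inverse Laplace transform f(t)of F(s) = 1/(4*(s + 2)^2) t*exp(-2*t)/4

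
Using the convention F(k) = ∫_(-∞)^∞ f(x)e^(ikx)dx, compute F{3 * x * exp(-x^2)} 3 * I * sqrt(pi) * k * exp(-k^2/4)/2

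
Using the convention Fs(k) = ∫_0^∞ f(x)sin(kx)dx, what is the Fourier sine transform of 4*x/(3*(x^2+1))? 2*pi*exp(-k)/3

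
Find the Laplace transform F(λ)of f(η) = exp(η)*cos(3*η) (λ - 1)/((λ - 1)^2 + 9)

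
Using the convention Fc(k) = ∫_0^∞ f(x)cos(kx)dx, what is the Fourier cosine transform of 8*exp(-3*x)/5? 24/(5*(k^2 + 9))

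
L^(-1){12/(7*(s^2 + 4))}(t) 6*sin(2*t)/7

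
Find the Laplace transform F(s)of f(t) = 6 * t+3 6/s^2+3/s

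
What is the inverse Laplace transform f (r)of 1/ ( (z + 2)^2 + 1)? exp (-2 * r) * sin (r)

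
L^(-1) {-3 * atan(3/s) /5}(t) -3 * sin(3 * t) /(5 * t) 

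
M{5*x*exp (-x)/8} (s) 5*gamma (s + 1)/8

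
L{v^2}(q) 2/q^3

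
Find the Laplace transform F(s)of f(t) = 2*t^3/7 12/(7*s^4)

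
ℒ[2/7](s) 2/ (7*s)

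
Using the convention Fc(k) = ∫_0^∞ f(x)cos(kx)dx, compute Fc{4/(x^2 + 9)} 2*pi*exp(-3*k)/3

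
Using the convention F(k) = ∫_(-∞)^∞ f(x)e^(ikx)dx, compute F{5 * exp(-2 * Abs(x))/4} 5/(k^2+4)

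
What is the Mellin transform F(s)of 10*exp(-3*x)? 10*gamma(s)/3^s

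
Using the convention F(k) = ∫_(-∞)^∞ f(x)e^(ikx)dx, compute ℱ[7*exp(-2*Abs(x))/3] 28/(3*(k^2 + 4))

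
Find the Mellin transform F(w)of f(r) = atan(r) -pi*sec(pi*w/2)/(2*w)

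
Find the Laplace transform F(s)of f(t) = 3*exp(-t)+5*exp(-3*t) 3/(s+1)+5/(s+3)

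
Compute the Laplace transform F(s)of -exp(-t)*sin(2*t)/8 -1/(4*(s + 1)^2 + 16)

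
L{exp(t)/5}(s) 1/(5 * (s - 1))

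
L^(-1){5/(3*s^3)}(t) 5*t^2/6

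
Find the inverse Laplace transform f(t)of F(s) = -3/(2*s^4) -t^3/4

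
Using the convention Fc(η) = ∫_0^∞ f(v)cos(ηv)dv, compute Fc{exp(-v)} 1/(η^2 + 1)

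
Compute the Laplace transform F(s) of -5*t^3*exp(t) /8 -15/(4*(s - 1) ^4) 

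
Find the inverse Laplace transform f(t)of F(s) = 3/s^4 t^3/2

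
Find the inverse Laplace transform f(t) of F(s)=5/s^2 5 * t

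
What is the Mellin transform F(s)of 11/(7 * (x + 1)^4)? 11 * gamma(s) * gamma(4 - s)/42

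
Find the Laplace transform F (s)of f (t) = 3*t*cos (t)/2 3*(s^2 - 1)/ (2*(s^2 + 1)^2)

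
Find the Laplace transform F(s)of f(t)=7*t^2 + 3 14/s^3 + 3/s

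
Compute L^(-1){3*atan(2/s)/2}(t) 3*sin(2*t)/(2*t)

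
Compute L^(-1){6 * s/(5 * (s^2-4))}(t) 6 * cosh(2 * t)/5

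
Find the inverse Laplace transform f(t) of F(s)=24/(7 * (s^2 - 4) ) 12 * sinh(2 * t) /7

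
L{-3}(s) -3/s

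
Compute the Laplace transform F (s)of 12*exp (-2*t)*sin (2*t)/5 24/ (5*( (s+2)^2+4))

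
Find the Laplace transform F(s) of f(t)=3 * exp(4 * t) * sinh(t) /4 3/(4 * ((s - 4) ^2 - 1) ) 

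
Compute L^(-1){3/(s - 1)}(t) 3 * exp(t)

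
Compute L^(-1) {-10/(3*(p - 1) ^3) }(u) -5*u^2*exp(u) /3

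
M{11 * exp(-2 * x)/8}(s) 11 * gamma(s)/(8 * 2^s)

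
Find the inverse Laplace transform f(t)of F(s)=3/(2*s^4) t^3/4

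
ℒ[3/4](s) 3/ (4*s) 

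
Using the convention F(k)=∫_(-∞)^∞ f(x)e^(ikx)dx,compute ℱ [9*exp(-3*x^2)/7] 3*sqrt(3)*sqrt(pi)*exp(-k^2/12)/7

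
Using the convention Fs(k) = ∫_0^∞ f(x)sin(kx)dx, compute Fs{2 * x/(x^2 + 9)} pi * exp(-3 * k)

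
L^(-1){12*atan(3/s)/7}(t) 12*sin(3*t)/(7*t)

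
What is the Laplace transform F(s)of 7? 7/s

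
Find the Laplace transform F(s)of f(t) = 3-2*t 3/s - 2/s^2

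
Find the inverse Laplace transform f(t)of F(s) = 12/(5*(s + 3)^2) 12*t*exp(-3*t)/5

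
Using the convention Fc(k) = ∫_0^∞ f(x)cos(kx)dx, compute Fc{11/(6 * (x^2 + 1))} 11 * pi * exp(-k)/12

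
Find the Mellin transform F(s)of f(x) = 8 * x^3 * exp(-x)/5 8 * gamma(s + 3)/5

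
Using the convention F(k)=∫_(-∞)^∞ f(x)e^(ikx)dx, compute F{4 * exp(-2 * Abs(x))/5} 16/(5 * (k^2 + 4))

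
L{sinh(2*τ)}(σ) 2/(σ^2 - 4)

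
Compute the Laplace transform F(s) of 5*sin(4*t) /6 10/(3*(s^2 + 16) ) 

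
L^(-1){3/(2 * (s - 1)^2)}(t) 3 * t * exp(t)/2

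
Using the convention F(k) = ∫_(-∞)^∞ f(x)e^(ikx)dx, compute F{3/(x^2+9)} pi*exp(-3*Abs(k))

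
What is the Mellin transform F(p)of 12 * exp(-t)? 12 * gamma(p)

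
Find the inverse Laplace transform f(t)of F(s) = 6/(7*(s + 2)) 6*exp(-2*t)/7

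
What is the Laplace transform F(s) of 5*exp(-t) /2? 5/(2*(s + 1) ) 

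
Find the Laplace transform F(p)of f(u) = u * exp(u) (p - 1)^(-2)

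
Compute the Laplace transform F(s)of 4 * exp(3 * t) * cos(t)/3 4 * (s - 3)/(3 * ((s - 3)^2 + 1))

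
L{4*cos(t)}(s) 4*s/(s^2 + 1)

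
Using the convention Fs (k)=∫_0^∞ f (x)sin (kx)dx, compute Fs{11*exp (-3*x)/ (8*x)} 11*atan (k/3)/8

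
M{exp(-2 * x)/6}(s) gamma(s)/(6 * 2^s)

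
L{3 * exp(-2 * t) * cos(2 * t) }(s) 3 * (s + 2) /((s + 2) ^2 + 4) 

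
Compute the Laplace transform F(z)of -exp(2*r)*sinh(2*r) -2/(z*(z - 4))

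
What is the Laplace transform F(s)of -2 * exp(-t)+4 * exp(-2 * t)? 4/(s+2) - 2/(s+1)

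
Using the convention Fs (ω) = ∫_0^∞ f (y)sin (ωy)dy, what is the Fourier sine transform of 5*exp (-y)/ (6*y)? 5*atan (ω)/6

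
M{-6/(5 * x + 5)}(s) -6 * pi * csc(pi * s)/5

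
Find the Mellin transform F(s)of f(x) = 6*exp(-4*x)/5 6*gamma(s)/(5*2^(2*s))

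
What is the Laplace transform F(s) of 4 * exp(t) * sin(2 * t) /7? 8/(7 * ((s - 1) ^2 + 4) ) 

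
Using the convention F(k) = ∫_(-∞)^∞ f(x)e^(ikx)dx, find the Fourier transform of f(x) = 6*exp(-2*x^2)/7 3*sqrt(2)*sqrt(pi)*exp(-k^2/8)/7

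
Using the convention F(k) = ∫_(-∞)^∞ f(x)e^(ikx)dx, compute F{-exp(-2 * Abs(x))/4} -1/(k^2+4)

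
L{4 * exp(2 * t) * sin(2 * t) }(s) 8/((s - 2) ^2 + 4) 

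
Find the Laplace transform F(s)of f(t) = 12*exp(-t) 12/(s + 1)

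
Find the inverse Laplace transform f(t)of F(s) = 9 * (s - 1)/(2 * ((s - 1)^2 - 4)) 9 * exp(t) * cosh(2 * t)/2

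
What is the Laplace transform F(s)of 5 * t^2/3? 10/(3 * s^3)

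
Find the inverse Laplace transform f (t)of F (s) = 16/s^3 8*t^2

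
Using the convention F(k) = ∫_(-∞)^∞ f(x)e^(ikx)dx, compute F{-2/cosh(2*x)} -pi/cosh(pi*k/4)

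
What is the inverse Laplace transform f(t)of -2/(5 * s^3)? -t^2/5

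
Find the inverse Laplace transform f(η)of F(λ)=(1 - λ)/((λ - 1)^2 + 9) -exp(η) * cos(3 * η)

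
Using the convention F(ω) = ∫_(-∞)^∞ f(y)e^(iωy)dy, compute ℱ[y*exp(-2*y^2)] sqrt(2)*I*sqrt(pi)*ω*exp(-ω^2/8)/8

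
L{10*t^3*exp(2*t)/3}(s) 20/(s - 2)^4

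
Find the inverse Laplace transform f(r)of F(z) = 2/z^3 r^2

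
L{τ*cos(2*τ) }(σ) (σ^2 - 4) /(σ^2 + 4) ^2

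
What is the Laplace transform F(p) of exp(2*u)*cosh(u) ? (p - 2) /((p - 2) ^2 - 1) 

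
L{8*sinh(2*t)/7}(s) 16/(7*(s^2 - 4))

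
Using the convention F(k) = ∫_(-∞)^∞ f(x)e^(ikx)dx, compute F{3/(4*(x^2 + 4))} 3*pi*exp(-2*Abs(k))/8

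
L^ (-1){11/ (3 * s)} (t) 11/3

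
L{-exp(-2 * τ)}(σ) -1/(σ + 2)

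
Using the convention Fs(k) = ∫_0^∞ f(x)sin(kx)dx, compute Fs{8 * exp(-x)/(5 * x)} 8 * atan(k)/5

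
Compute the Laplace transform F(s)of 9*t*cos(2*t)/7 9*(s^2 - 4)/(7*(s^2 + 4)^2)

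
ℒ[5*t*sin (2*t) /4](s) 5*s/ (s^2 + 4) ^2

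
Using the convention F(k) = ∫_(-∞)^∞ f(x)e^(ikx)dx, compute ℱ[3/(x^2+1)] 3*pi*exp(-Abs(k))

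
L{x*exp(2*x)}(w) (w - 2)^(-2)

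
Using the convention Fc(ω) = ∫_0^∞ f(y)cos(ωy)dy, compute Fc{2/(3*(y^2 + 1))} pi*exp(-ω)/3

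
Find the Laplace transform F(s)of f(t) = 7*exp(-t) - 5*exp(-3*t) 7/(s+1) - 5/(s+3)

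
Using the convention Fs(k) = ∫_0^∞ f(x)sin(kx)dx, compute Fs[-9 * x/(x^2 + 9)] -9 * pi * exp(-3 * k)/2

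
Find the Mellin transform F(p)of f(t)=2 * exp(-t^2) gamma(p/2)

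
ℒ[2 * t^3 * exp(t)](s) 12/(s - 1)^4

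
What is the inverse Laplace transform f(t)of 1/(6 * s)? 1/6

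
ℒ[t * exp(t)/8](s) 1/(8 * (s - 1)^2)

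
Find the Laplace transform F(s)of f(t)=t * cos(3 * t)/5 (s^2 - 9)/(5 * (s^2 + 9)^2)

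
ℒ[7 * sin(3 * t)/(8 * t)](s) 7 * atan(3/s)/8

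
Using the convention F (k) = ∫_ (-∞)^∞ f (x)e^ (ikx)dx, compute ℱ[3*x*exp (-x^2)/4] 3*I*sqrt (pi)*k*exp (-k^2/4)/8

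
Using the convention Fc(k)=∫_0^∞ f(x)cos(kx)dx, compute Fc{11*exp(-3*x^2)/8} 11*sqrt(3)*sqrt(pi)*exp(-k^2/12)/48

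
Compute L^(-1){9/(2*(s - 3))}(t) 9*exp(3*t)/2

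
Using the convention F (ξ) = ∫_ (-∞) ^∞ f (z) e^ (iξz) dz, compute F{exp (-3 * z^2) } sqrt (3) * sqrt (pi) * exp (-ξ^2/12) /3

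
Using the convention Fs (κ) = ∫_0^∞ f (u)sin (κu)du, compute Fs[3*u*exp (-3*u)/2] 9*κ/ (κ^2 + 9)^2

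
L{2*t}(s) 2/s^2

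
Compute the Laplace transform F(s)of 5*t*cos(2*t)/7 5*(s^2 - 4)/(7*(s^2 + 4)^2)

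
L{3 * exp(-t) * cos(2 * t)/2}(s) 3 * (s + 1)/(2 * ((s + 1)^2 + 4))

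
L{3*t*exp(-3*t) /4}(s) 3/(4*(s + 3) ^2) 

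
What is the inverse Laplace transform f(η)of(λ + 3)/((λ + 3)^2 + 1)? exp(-3*η)*cos(η)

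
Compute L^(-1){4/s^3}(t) 2 * t^2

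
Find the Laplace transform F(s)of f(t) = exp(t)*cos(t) (s - 1)/((s - 1)^2 + 1)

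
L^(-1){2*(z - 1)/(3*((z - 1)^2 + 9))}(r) 2*exp(r)*cos(3*r)/3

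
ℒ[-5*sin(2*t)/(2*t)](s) -5*atan(2/s)/2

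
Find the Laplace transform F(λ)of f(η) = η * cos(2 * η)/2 (λ^2 - 4)/(2 * (λ^2 + 4)^2)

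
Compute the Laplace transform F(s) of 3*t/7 3/(7*s^2) 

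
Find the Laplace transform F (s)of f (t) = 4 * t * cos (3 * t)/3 4 * (s^2 - 9)/ (3 * (s^2 + 9)^2)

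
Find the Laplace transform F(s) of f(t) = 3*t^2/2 3/s^3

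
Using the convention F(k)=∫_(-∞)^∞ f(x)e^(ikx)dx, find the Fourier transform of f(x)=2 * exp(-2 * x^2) sqrt(2) * sqrt(pi) * exp(-k^2/8)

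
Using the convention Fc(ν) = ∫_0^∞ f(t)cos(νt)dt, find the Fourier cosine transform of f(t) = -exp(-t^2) -sqrt(pi) * exp(-ν^2/4)/2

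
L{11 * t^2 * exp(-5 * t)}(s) 22/(s + 5)^3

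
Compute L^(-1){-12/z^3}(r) -6*r^2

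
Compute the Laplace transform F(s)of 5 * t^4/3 40/s^5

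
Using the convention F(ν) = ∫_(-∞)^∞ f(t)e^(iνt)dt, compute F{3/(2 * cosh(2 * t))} 3 * pi/(4 * cosh(pi * ν/4))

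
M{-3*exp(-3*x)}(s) -3^(1 - s)*gamma(s)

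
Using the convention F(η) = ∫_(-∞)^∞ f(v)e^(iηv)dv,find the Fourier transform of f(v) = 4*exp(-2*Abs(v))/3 16/(3*(η^2 + 4))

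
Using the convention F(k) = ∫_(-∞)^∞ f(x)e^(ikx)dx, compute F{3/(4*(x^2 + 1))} 3*pi*exp(-Abs(k))/4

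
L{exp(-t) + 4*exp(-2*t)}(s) 4/(s + 2) + 1/(s + 1)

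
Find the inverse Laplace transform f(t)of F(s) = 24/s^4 4*t^3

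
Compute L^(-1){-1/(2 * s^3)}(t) -t^2/4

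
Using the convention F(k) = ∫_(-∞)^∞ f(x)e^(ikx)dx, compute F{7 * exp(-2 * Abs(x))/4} 7/(k^2 + 4)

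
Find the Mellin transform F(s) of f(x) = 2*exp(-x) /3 2*gamma(s) /3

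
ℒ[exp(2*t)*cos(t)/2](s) (s - 2)/(2*((s - 2)^2 + 1))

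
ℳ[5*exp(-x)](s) 5*gamma(s)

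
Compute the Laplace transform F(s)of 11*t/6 11/(6*s^2)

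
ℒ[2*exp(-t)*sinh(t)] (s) 2/(s*(s + 2) ) 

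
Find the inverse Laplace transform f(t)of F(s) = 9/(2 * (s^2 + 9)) 3 * sin(3 * t)/2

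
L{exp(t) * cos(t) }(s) (s - 1) /((s - 1) ^2 + 1) 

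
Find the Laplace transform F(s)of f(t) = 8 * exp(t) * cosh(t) 8 * (s - 1)/(s * (s - 2))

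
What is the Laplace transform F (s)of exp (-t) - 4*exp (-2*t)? 1/ (s + 1) - 4/ (s + 2)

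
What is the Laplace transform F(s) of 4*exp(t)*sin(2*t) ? 8/((s - 1) ^2 + 4) 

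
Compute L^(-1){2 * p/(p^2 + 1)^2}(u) u * sin(u)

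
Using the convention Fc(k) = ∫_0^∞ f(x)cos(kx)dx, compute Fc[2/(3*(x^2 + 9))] pi*exp(-3*k)/9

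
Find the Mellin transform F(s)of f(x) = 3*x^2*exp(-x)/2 3*gamma(s+2)/2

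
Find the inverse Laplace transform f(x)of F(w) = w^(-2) x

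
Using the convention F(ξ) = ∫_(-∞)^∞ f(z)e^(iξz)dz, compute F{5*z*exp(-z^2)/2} 5*I*sqrt(pi)*ξ*exp(-ξ^2/4)/4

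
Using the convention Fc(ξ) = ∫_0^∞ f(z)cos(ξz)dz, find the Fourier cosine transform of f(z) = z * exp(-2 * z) (4 - ξ^2)/(ξ^2 + 4)^2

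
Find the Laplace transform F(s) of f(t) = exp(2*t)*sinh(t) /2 1/(2*((s - 2) ^2 - 1) ) 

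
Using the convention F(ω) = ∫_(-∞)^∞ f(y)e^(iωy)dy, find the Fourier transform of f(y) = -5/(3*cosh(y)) -5*pi/(3*cosh(pi*ω/2))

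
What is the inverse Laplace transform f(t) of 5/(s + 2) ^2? 5 * t * exp(-2 * t) 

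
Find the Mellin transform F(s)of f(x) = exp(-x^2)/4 gamma(s/2)/8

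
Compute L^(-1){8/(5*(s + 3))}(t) 8*exp(-3*t)/5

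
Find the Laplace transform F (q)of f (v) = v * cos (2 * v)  (q^2 - 4)/ (q^2+4)^2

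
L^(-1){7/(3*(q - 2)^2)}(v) 7*v*exp(2*v)/3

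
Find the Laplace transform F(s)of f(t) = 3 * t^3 18/s^4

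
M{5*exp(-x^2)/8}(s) 5*gamma(s/2)/16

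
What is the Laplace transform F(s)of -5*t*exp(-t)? -5/(s + 1)^2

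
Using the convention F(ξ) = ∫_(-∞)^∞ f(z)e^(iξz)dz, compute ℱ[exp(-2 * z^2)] sqrt(2) * sqrt(pi) * exp(-ξ^2/8)/2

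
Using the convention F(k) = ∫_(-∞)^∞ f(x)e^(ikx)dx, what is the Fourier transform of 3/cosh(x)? 3 * pi/cosh(pi * k/2)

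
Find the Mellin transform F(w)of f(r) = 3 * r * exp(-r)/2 3 * gamma(w + 1)/2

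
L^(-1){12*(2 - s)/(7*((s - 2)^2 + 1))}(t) -12*exp(2*t)*cos(t)/7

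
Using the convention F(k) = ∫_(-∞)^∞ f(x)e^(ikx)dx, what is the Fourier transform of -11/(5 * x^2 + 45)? -11 * pi * exp(-3 * Abs(k))/15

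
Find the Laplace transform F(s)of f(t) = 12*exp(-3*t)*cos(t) 12*(s + 3)/((s + 3)^2 + 1)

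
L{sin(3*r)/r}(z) atan(3/z)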